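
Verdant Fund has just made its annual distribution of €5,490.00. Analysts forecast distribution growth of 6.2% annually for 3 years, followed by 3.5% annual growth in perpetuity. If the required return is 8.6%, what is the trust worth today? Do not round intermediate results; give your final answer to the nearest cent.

€119942.84

D_1 = 5830.38000
D_2 = 6191.86356
D_3 = 6575.75910
Terminal value at year 3: TV = D_3×(1+g_2)/(r−g_2) = 6805.91067/0.051 = 133449.22881
P_0 = D_1/(1+r)^1 + D_2/(1+r)^2 + D_3/(1+r)^3 + TV/(1+r)^3
    = 5368.67403 + 5250.02930 + 5134.00656 + 104190.13305 = 119942.84294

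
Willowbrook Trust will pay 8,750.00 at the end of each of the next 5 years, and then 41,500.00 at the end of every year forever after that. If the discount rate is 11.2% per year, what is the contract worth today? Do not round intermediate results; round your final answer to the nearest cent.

PV of 5-year annuity: 8,750.00 × [1 − (1+0.112)^−5] / 0.112 = 32177.05483
Perpetuity value at year 5: 41,500.00 / 0.112 = 370535.71429
PV of perpetuity: 370535.71429 / (1+0.112)^5 = 217924.53994
Total PV = 32177.05483 + 217924.53994 = 250101.59477

250101.59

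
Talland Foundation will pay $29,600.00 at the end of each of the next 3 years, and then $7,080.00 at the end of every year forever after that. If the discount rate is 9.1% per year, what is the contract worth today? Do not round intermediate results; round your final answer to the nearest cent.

PV of 3-year annuity: $29,600.00 × [1 − (1+0.091)^−3] / 0.091 = 74792.98788
Perpetuity value at year 3: $7,080.00 / 0.091 = 77802.19780
PV of perpetuity: 77802.19780 / (1+0.091)^3 = 59912.52367
Total PV = 74792.98788 + 59912.52367 = 134705.51156

$134705.51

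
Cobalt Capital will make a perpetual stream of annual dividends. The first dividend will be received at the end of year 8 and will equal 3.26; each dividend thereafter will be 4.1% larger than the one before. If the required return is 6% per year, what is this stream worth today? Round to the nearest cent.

Value at end of year 7: C₁ / (r − g) = 3.26 / (0.06 − 0.041) = 171.5789
Discount to today: PV = 171.5789 / (1 + 0.06)^7 = 171.5789 / 1.503630 = 114.11

114.11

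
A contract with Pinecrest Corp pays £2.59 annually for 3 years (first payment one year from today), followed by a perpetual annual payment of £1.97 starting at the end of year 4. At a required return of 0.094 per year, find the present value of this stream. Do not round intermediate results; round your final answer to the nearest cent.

£22.52

PV of 3-year annuity: £2.59 × [1 − (1+0.094)^−3] / 0.094 = 6.50960
Perpetuity value at year 3: £1.97 / 0.094 = 20.95745
PV of perpetuity: 20.95745 / (1+0.094)^3 = 16.00613
Total PV = 6.50960 + 16.00613 = 22.51573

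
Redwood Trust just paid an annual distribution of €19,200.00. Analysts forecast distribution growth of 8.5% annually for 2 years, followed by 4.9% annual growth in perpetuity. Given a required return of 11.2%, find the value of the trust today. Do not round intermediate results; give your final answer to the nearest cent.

€341371.70

D_1 = 20832.00000
D_2 = 22602.72000
Terminal value at year 2: TV = D_2×(1+g_2)/(r−g_2) = 23710.25328/0.063 = 376353.22667
P_0 = D_1/(1+r)^1 + D_2/(1+r)^2 + TV/(1+r)^2
    = 18733.81295 + 18278.94519 + 304358.94450 = 341371.70264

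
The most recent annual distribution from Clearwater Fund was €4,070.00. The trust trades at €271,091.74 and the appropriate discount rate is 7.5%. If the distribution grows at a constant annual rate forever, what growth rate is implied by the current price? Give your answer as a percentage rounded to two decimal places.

5.91%

P = D₀(1+g)/(r−g) ⇒ P(r−g) = D₀(1+g) ⇒ g(P+D₀) = P·r − D₀
g = (P·r − D₀)/(P + D₀) = (€271,091.74×0.075 − €4,070.00) / (€271,091.74 + €4,070.00) = 0.059099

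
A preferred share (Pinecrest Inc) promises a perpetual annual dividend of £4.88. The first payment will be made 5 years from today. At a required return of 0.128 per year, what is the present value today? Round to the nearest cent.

Value at end of year 4: C / r = £4.88 / 0.128 = £38.1250
Discount to today: PV = £38.1250 / (1 + 0.128)^4 = £38.1250 / 1.618961 = £23.55

£23.55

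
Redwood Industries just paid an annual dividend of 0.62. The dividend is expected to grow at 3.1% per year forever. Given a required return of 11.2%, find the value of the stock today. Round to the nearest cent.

7.89

D₁ = D₀ × (1 + g) = 0.62 × 1.031 = 0.6392
Growing perpetuity: P = D₁ / (r − g) = 0.6392 / (0.112 − 0.031) = 7.89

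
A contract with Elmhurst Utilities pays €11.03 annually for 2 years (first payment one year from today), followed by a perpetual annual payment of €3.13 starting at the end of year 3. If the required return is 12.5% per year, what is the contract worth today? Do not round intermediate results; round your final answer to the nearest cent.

PV of 2-year annuity: €11.03 × [1 − (1+0.125)^−2] / 0.125 = 18.51951
Perpetuity value at year 2: €3.13 / 0.125 = 25.04000
PV of perpetuity: 25.04000 / (1+0.125)^2 = 19.78469
Total PV = 18.51951 + 19.78469 = 38.30420

€38.30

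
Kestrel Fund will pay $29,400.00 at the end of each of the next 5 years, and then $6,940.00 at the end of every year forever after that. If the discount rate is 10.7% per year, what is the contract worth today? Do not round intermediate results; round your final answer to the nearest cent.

$148499.93

PV of 5-year annuity: $29,400.00 × [1 − (1+0.107)^−5] / 0.107 = 109484.39741
Perpetuity value at year 5: $6,940.00 / 0.107 = 64859.81308
PV of perpetuity: 64859.81308 / (1+0.107)^5 = 39015.53696
Total PV = 109484.39741 + 39015.53696 = 148499.93437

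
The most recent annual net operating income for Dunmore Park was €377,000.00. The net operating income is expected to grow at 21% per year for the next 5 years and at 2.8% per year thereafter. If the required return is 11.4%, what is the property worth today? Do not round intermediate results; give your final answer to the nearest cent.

D_1 = 456170.00000
D_2 = 551965.70000
D_3 = 667878.49700
D_4 = 808132.98137
D_5 = 977840.90746
Terminal value at year 5: TV = D_5×(1+g_2)/(r−g_2) = 1005220.45287/0.086 = 11688609.91705
P_0 = D_1/(1+r)^1 + D_2/(1+r)^2 + D_3/(1+r)^3 + D_4/(1+r)^4 + D_5/(1+r)^5 + TV/(1+r)^5
    = 409488.33034 + 444776.37317 + 483105.39635 + 524737.45923 + 569957.20437 + 6812976.81509 = 9245041.57856

€9245041.58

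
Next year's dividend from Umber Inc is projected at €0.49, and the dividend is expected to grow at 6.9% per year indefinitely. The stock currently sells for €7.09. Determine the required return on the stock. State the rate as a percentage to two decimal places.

P = D₁/(r − g) ⇒ r = D₁/P + g = €0.4900/€7.09 + 0.069 = 0.069111 + 0.069 = 0.138111

13.81%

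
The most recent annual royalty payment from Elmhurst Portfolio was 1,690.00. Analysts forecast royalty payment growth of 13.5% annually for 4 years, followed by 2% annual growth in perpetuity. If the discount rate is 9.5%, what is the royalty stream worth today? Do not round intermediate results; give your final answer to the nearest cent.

D_1 = 1918.15000
D_2 = 2177.10025
D_3 = 2471.00878
D_4 = 2804.59497
Terminal value at year 4: TV = D_4×(1+g_2)/(r−g_2) = 2860.68687/0.075 = 38142.49159
P_0 = D_1/(1+r)^1 + D_2/(1+r)^2 + D_3/(1+r)^3 + D_4/(1+r)^4 + TV/(1+r)^4
    = 1751.73516 + 1815.72549 + 1882.05336 + 1950.80416 + 26530.93664 = 33931.25480

33931.25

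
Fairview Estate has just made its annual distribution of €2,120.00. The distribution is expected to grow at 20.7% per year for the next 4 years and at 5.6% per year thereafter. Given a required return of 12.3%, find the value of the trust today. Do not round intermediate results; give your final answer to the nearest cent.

D_1 = 2558.84000
D_2 = 3088.51988
D_3 = 3727.84350
D_4 = 4499.50710
Terminal value at year 4: TV = D_4×(1+g_2)/(r−g_2) = 4751.47950/0.067 = 70917.60442
P_0 = D_1/(1+r)^1 + D_2/(1+r)^2 + D_3/(1+r)^3 + D_4/(1+r)^4 + TV/(1+r)^4
    = 2278.57524 + 2449.01186 + 2632.19708 + 2829.08448 + 44589.74942 = 54778.61808

€54778.62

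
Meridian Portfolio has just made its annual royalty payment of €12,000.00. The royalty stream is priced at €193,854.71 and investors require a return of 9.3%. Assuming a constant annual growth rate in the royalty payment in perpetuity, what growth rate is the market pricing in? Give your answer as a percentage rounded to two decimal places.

2.93%

P = D₀(1+g)/(r−g) ⇒ P(r−g) = D₀(1+g) ⇒ g(P+D₀) = P·r − D₀
g = (P·r − D₀)/(P + D₀) = (€193,854.71×0.093 − €12,000.00) / (€193,854.71 + €12,000.00) = 0.029285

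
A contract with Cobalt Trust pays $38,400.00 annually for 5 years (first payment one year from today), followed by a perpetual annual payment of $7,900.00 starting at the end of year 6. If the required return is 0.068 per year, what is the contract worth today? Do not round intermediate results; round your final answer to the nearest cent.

PV of 5-year annuity: $38,400.00 × [1 − (1+0.068)^−5] / 0.068 = 158294.32643
Perpetuity value at year 5: $7,900.00 / 0.068 = 116176.47059
PV of perpetuity: 116176.47059 / (1+0.068)^5 = 83610.71072
Total PV = 158294.32643 + 83610.71072 = 241905.03715

$241905.04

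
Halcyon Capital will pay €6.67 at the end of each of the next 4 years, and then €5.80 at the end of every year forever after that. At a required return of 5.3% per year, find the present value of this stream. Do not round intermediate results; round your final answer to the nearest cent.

PV of 4-year annuity: €6.67 × [1 − (1+0.053)^−4] / 0.053 = 23.48759
Perpetuity value at year 4: €5.80 / 0.053 = 109.43396
PV of perpetuity: 109.43396 / (1+0.053)^4 = 89.00997
Total PV = 23.48759 + 89.00997 = 112.49756

€112.50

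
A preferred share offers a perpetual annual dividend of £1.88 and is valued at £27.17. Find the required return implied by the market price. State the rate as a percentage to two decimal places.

P = C/r ⇒ r = C/P = £1.88/£27.17 = 0.069194

6.92%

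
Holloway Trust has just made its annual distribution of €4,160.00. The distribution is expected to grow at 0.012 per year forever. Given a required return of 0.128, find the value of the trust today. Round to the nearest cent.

D₁ = D₀ × (1 + g) = €4,160.00 × 1.012 = €4,209.9200
Growing perpetuity: P = D₁ / (r − g) = €4,209.9200 / (0.128 − 0.012) = €36,292.41

€36292.41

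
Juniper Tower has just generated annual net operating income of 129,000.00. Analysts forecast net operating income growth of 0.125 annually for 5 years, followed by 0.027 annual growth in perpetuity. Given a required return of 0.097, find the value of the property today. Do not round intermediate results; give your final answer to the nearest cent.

D_1 = 145125.00000
D_2 = 163265.62500
D_3 = 183673.82812
D_4 = 206633.05664
D_5 = 232462.18872
Terminal value at year 5: TV = D_5×(1+g_2)/(r−g_2) = 238738.66782/0.07 = 3410552.39737
P_0 = D_1/(1+r)^1 + D_2/(1+r)^2 + D_3/(1+r)^3 + D_4/(1+r)^4 + D_5/(1+r)^5 + TV/(1+r)^5
    = 132292.61623 + 135669.27370 + 139132.11752 + 142683.34750 + 146325.21963 + 2146800.00806 = 2842902.58265

2842902.58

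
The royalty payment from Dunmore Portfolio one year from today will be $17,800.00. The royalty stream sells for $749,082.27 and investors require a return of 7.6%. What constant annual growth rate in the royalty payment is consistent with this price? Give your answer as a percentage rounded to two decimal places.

5.22%

P = D₁/(r−g) ⇒ g = r − D₁/P = 0.076 − $17,800.00/$749,082.27 = 0.052238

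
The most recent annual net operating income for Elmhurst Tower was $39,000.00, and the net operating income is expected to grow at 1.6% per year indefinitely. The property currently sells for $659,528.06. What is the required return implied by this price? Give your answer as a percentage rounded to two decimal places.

7.61%

D₁ = $39,000.00 × 1.016 = $39,624.0000
P = D₁/(r − g) ⇒ r = D₁/P + g = $39,624.0000/$659,528.06 + 0.016 = 0.060079 + 0.016 = 0.076079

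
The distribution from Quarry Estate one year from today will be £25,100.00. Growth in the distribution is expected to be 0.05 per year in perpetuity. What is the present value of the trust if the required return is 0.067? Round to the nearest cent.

Growing perpetuity: P = D₁ / (r − g) = £25,100.0000 / (0.067 − 0.05) = £1,476,470.59

£1476470.59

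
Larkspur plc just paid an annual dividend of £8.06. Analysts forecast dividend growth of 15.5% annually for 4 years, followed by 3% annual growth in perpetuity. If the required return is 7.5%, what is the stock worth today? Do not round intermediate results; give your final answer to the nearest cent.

D_1 = 9.30930
D_2 = 10.75224
D_3 = 12.41884
D_4 = 14.34376
Terminal value at year 4: TV = D_4×(1+g_2)/(r−g_2) = 14.77407/0.045 = 328.31271
P_0 = D_1/(1+r)^1 + D_2/(1+r)^2 + D_3/(1+r)^3 + D_4/(1+r)^4 + TV/(1+r)^4
    = 8.65981 + 9.30427 + 9.99668 + 10.74061 + 245.84073 = 284.54210

£284.54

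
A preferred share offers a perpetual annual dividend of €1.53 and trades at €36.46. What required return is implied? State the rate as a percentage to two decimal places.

4.20%

P = C/r ⇒ r = C/P = €1.53/€36.46 = 0.041964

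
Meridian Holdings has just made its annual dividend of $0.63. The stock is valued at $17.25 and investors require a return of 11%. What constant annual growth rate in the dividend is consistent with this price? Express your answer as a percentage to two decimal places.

7.09%

P = D₀(1+g)/(r−g) ⇒ P(r−g) = D₀(1+g) ⇒ g(P+D₀) = P·r − D₀
g = (P·r − D₀)/(P + D₀) = ($17.25×0.11 − $0.63) / ($17.25 + $0.63) = 0.070889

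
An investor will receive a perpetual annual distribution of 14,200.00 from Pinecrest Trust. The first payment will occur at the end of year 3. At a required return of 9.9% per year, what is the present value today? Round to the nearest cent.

118756.60

Value at end of year 2: C / r = 14,200.00 / 0.099 = 143,434.3434
Discount to today: PV = 143,434.3434 / (1 + 0.099)^2 = 143,434.3434 / 1.207801 = 118,756.60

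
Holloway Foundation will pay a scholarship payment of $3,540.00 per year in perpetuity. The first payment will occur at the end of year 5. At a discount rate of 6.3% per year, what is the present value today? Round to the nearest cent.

$44007.80

Value at end of year 4: C / r = $3,540.00 / 0.063 = $56,190.4762
Discount to today: PV = $56,190.4762 / (1 + 0.063)^4 = $56,190.4762 / 1.276830 = $44,007.80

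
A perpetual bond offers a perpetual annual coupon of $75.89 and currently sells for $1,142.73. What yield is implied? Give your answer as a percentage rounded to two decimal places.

P = C/r ⇒ r = C/P = $75.89/$1,142.73 = 0.066411

6.64%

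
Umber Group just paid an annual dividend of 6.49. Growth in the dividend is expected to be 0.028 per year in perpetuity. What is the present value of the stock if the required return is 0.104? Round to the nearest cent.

D₁ = D₀ × (1 + g) = 6.49 × 1.028 = 6.6717
Growing perpetuity: P = D₁ / (r − g) = 6.6717 / (0.104 − 0.028) = 87.79

87.79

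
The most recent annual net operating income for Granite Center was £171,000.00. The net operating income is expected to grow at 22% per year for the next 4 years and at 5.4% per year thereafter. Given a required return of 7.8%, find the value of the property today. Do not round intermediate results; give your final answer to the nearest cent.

£13260333.12

D_1 = 208620.00000
D_2 = 254516.40000
D_3 = 310510.00800
D_4 = 378822.20976
Terminal value at year 4: TV = D_4×(1+g_2)/(r−g_2) = 399278.60909/0.024 = 16636608.71196
P_0 = D_1/(1+r)^1 + D_2/(1+r)^2 + D_3/(1+r)^3 + D_4/(1+r)^4 + TV/(1+r)^4
    = 193525.04638 + 219017.21390 + 247867.34783 + 280517.77769 + 12319405.73698 = 13260333.12279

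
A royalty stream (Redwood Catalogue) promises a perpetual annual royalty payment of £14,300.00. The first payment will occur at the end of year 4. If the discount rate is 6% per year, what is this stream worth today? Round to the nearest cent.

£200109.26

Value at end of year 3: C / r = £14,300.00 / 0.06 = £238,333.3333
Discount to today: PV = £238,333.3333 / (1 + 0.06)^3 = £238,333.3333 / 1.191016 = £200,109.26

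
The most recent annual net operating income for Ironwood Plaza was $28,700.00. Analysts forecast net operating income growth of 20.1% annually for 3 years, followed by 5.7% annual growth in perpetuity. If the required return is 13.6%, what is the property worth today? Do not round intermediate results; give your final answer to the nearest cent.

$550091.72

D_1 = 34468.70000
D_2 = 41396.90870
D_3 = 49717.68735
Terminal value at year 3: TV = D_3×(1+g_2)/(r−g_2) = 52551.59553/0.079 = 665210.06997
P_0 = D_1/(1+r)^1 + D_2/(1+r)^2 + D_3/(1+r)^3 + TV/(1+r)^3
    = 30342.16549 + 32078.29292 + 33913.75862 + 453757.50463 = 550091.72166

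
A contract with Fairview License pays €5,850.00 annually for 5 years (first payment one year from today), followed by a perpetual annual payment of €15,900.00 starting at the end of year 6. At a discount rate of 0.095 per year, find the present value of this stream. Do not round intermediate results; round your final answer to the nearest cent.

€128779.35

PV of 5-year annuity: €5,850.00 × [1 − (1+0.095)^−5] / 0.095 = 22462.29640
Perpetuity value at year 5: €15,900.00 / 0.095 = 167368.42105
PV of perpetuity: 167368.42105 / (1+0.095)^5 = 106317.05135
Total PV = 22462.29640 + 106317.05135 = 128779.34775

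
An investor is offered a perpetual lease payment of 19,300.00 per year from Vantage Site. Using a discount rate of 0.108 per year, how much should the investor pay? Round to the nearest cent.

178703.70

Level perpetuity: PV = C / r = 19,300.00 / 0.108 = 178,703.70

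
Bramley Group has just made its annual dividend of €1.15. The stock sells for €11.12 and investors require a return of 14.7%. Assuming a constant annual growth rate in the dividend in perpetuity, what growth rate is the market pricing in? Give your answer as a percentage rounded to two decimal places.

3.95%

P = D₀(1+g)/(r−g) ⇒ P(r−g) = D₀(1+g) ⇒ g(P+D₀) = P·r − D₀
g = (P·r − D₀)/(P + D₀) = (€11.12×0.147 − €1.15) / (€11.12 + €1.15) = 0.039498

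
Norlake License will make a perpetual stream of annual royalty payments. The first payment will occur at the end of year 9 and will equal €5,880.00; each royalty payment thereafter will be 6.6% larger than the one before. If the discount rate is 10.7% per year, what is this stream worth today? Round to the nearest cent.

€63593.47

Value at end of year 8: C₁ / (r − g) = €5,880.00 / (0.107 − 0.066) = €143,414.6341
Discount to today: PV = €143,414.6341 / (1 + 0.107)^8 = €143,414.6341 / 2.255179 = €63,593.47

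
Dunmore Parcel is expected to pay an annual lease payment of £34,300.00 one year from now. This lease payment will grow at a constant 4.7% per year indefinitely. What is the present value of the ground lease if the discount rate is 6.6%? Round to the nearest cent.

£1805263.16

Growing perpetuity: P = D₁ / (r − g) = £34,300.0000 / (0.066 − 0.047) = £1,805,263.16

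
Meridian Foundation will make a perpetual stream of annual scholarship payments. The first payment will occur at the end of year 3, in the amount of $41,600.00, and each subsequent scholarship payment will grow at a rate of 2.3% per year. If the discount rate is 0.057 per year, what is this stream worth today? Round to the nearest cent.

Value at end of year 2: C₁ / (r − g) = $41,600.00 / (0.057 − 0.023) = $1,223,529.4118
Discount to today: PV = $1,223,529.4118 / (1 + 0.057)^2 = $1,223,529.4118 / 1.117249 = $1,095,126.88

$1095126.88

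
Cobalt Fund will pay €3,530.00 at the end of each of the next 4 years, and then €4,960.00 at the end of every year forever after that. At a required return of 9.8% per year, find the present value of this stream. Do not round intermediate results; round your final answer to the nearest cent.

PV of 4-year annuity: €3,530.00 × [1 − (1+0.098)^−4] / 0.098 = 11238.24173
Perpetuity value at year 4: €4,960.00 / 0.098 = 50612.24490
PV of perpetuity: 50612.24490 / (1+0.098)^4 = 34821.40099
Total PV = 11238.24173 + 34821.40099 = 46059.64272

€46059.64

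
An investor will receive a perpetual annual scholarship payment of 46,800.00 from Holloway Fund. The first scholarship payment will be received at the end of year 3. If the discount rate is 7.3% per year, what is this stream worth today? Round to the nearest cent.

556831.18

Value at end of year 2: C / r = 46,800.00 / 0.073 = 641,095.8904
Discount to today: PV = 641,095.8904 / (1 + 0.073)^2 = 641,095.8904 / 1.151329 = 556,831.18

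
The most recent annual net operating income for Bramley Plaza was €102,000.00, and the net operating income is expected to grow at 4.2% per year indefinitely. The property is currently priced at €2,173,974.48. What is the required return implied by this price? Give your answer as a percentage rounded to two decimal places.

9.09%

D₁ = €102,000.00 × 1.042 = €106,284.0000
P = D₁/(r − g) ⇒ r = D₁/P + g = €106,284.0000/€2,173,974.48 + 0.042 = 0.048889 + 0.042 = 0.090889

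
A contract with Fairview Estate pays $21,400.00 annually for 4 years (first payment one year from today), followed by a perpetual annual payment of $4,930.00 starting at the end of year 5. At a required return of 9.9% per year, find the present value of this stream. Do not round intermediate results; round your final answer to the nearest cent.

$102118.88

PV of 4-year annuity: $21,400.00 × [1 − (1+0.099)^−4] / 0.099 = 67982.22396
Perpetuity value at year 4: $4,930.00 / 0.099 = 49797.97980
PV of perpetuity: 49797.97980 / (1+0.099)^4 = 34136.65437
Total PV = 67982.22396 + 34136.65437 = 102118.87834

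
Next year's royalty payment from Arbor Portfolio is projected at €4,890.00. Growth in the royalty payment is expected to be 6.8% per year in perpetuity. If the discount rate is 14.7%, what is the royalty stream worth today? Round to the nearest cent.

Growing perpetuity: P = D₁ / (r − g) = €4,890.0000 / (0.147 − 0.068) = €61,898.73

€61898.73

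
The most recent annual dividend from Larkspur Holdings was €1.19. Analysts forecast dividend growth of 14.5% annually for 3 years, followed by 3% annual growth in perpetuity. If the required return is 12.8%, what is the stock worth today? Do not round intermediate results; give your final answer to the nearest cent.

€16.76

D_1 = 1.36255
D_2 = 1.56012
D_3 = 1.78634
Terminal value at year 3: TV = D_3×(1+g_2)/(r−g_2) = 1.83993/0.098 = 18.77477
P_0 = D_1/(1+r)^1 + D_2/(1+r)^2 + D_3/(1+r)^3 + TV/(1+r)^3
    = 1.20793 + 1.22614 + 1.24462 + 13.08119 = 16.75988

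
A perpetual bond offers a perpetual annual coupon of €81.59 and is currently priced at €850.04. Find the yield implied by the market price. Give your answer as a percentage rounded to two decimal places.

9.60%

P = C/r ⇒ r = C/P = €81.59/€850.04 = 0.095984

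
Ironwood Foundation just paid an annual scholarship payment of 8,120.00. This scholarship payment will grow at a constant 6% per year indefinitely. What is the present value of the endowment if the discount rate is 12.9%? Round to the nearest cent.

D₁ = D₀ × (1 + g) = 8,120.00 × 1.06 = 8,607.2000
Growing perpetuity: P = D₁ / (r − g) = 8,607.2000 / (0.129 − 0.06) = 124,742.03

124742.03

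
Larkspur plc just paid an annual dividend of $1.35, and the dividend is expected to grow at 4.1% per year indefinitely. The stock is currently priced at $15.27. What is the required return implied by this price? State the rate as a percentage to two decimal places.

13.30%

D₁ = $1.35 × 1.041 = $1.4054
P = D₁/(r − g) ⇒ r = D₁/P + g = $1.4054/$15.27 + 0.041 = 0.092033 + 0.041 = 0.133033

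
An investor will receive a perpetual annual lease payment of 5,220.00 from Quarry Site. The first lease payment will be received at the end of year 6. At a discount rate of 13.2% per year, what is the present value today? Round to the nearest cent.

21274.75

Value at end of year 5: C / r = 5,220.00 / 0.132 = 39,545.4545
Discount to today: PV = 39,545.4545 / (1 + 0.132)^5 = 39,545.4545 / 1.858798 = 21,274.75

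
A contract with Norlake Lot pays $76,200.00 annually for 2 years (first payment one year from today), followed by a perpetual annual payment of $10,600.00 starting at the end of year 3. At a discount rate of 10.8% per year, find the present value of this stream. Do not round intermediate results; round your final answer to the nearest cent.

PV of 2-year annuity: $76,200.00 × [1 − (1+0.108)^−2] / 0.108 = 130841.66352
Perpetuity value at year 2: $10,600.00 / 0.108 = 98148.14815
PV of perpetuity: 98148.14815 / (1+0.108)^2 = 79947.07685
Total PV = 130841.66352 + 79947.07685 = 210788.74036

$210788.74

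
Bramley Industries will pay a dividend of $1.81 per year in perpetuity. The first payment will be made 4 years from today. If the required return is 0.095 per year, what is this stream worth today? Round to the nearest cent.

$14.51

Value at end of year 3: C / r = $1.81 / 0.095 = $19.0526
Discount to today: PV = $19.0526 / (1 + 0.095)^3 = $19.0526 / 1.312932 = $14.51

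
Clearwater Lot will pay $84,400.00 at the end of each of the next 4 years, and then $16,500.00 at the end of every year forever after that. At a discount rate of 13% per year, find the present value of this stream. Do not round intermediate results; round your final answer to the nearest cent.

$328889.68

PV of 4-year annuity: $84,400.00 × [1 − (1+0.13)^−4] / 0.13 = 251045.37988
Perpetuity value at year 4: $16,500.00 / 0.13 = 126923.07692
PV of perpetuity: 126923.07692 / (1+0.13)^4 = 77844.30005
Total PV = 251045.37988 + 77844.30005 = 328889.67993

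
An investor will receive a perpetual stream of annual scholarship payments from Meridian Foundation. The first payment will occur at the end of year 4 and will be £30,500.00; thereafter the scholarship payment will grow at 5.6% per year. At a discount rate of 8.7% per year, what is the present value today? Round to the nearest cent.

Value at end of year 3: C₁ / (r − g) = £30,500.00 / (0.087 − 0.056) = £983,870.9677
Discount to today: PV = £983,870.9677 / (1 + 0.087)^3 = £983,870.9677 / 1.284366 = £766,036.59

£766036.59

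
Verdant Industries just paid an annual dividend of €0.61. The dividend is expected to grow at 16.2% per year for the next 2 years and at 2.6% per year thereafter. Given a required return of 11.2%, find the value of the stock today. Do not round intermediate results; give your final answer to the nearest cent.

D_1 = 0.70882
D_2 = 0.82365
Terminal value at year 2: TV = D_2×(1+g_2)/(r−g_2) = 0.84506/0.086 = 9.82632
P_0 = D_1/(1+r)^1 + D_2/(1+r)^2 + TV/(1+r)^2
    = 0.63743 + 0.66609 + 7.94660 = 9.25012

€9.25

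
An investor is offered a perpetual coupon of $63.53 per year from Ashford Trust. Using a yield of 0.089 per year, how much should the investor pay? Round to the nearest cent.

$713.82

Level perpetuity: PV = C / r = $63.53 / 0.089 = $713.82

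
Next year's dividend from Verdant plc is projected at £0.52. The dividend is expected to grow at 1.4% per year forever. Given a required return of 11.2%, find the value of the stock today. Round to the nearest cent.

£5.31

Growing perpetuity: P = D₁ / (r − g) = £0.5200 / (0.112 − 0.014) = £5.31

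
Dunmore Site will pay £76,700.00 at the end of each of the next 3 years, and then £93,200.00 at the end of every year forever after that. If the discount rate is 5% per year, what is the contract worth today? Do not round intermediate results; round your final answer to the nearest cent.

PV of 3-year annuity: £76,700.00 × [1 − (1+0.05)^−3] / 0.05 = 208873.12385
Perpetuity value at year 3: £93,200.00 / 0.05 = 1864000.00000
PV of perpetuity: 1864000.00000 / (1+0.05)^3 = 1610193.28366
Total PV = 208873.12385 + 1610193.28366 = 1819066.40752

£1819066.41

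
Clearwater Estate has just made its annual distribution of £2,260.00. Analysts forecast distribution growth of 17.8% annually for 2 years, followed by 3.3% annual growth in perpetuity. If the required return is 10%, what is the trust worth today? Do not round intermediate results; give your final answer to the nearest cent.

£44973.39

D_1 = 2662.28000
D_2 = 3136.16584
Terminal value at year 2: TV = D_2×(1+g_2)/(r−g_2) = 3239.65931/0.067 = 48353.12407
P_0 = D_1/(1+r)^1 + D_2/(1+r)^2 + TV/(1+r)^2
    = 2420.25455 + 2591.87260 + 39961.25956 = 44973.38670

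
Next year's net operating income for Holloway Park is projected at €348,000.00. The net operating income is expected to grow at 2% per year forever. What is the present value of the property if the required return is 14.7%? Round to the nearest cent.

Growing perpetuity: P = D₁ / (r − g) = €348,000.0000 / (0.147 − 0.02) = €2,740,157.48

€2740157.48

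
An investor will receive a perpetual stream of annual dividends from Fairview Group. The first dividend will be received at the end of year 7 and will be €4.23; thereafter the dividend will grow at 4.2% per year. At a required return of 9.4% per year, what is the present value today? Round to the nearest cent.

Value at end of year 6: C₁ / (r − g) = €4.23 / (0.094 − 0.042) = €81.3462
Discount to today: PV = €81.3462 / (1 + 0.094)^6 = €81.3462 / 1.714368 = €47.45

€47.45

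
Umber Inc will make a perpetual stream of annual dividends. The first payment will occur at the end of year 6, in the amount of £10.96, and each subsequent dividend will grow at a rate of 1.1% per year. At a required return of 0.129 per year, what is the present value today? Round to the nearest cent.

Value at end of year 5: C₁ / (r − g) = £10.96 / (0.129 − 0.011) = £92.8814
Discount to today: PV = £92.8814 / (1 + 0.129)^5 = £92.8814 / 1.834297 = £50.64

£50.64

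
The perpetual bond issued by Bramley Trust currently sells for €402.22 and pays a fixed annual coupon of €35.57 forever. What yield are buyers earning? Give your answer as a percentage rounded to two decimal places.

8.84%

P = C/r ⇒ r = C/P = €35.57/€402.22 = 0.088434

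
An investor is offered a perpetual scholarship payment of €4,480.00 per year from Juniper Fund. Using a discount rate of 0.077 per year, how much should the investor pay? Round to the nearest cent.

Level perpetuity: PV = C / r = €4,480.00 / 0.077 = €58,181.82

€58181.82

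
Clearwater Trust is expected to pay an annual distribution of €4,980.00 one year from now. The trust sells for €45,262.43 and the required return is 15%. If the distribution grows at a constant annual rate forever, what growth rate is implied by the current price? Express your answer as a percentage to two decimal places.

4.00%

P = D₁/(r−g) ⇒ g = r − D₁/P = 0.15 − €4,980.00/€45,262.43 = 0.039975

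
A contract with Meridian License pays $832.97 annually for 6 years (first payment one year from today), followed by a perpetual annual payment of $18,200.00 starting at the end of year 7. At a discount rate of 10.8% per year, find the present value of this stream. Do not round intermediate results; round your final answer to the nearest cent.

PV of 6-year annuity: $832.97 × [1 − (1+0.108)^−6] / 0.108 = 3544.30769
Perpetuity value at year 6: $18,200.00 / 0.108 = 168518.51852
PV of perpetuity: 168518.51852 / (1+0.108)^6 = 91077.07408
Total PV = 3544.30769 + 91077.07408 = 94621.38177

$94621.38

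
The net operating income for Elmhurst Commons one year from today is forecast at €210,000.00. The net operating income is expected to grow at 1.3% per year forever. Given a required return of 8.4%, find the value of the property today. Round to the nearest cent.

Growing perpetuity: P = D₁ / (r − g) = €210,000.0000 / (0.084 − 0.013) = €2,957,746.48

€2957746.48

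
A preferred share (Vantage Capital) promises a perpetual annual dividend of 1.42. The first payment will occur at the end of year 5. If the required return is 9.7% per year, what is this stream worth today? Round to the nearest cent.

10.11

Value at end of year 4: C / r = 1.42 / 0.097 = 14.6392
Discount to today: PV = 14.6392 / (1 + 0.097)^4 = 14.6392 / 1.448193 = 10.11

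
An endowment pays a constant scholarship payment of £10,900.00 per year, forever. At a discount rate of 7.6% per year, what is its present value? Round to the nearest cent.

Level perpetuity: PV = C / r = £10,900.00 / 0.076 = £143,421.05

£143421.05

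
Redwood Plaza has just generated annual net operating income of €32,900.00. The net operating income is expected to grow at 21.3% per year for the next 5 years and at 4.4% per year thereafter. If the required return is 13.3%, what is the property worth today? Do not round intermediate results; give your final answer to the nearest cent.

€745631.03

D_1 = 39907.70000
D_2 = 48408.04010
D_3 = 58718.95264
D_4 = 71226.08955
D_5 = 86397.24663
Terminal value at year 5: TV = D_5×(1+g_2)/(r−g_2) = 90198.72548/0.089 = 1013468.82562
P_0 = D_1/(1+r)^1 + D_2/(1+r)^2 + D_3/(1+r)^3 + D_4/(1+r)^4 + D_5/(1+r)^5 + TV/(1+r)^5
    = 35223.03619 + 37710.09964 + 40372.77217 + 43223.45334 + 46275.41828 + 542826.25484 = 745631.03446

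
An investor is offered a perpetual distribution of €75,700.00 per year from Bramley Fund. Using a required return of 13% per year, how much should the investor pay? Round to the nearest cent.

€582307.69

Level perpetuity: PV = C / r = €75,700.00 / 0.13 = €582,307.69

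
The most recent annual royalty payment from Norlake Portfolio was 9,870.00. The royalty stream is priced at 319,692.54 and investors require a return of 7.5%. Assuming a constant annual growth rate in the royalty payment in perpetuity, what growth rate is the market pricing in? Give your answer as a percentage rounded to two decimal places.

P = D₀(1+g)/(r−g) ⇒ P(r−g) = D₀(1+g) ⇒ g(P+D₀) = P·r − D₀
g = (P·r − D₀)/(P + D₀) = (319,692.54×0.075 − 9,870.00) / (319,692.54 + 9,870.00) = 0.042805

4.28%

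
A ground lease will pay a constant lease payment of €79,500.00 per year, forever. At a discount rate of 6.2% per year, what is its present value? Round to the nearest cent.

€1282258.06

Level perpetuity: PV = C / r = €79,500.00 / 0.062 = €1,282,258.06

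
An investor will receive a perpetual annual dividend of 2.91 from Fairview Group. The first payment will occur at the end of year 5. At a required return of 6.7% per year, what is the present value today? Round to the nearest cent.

33.51

Value at end of year 4: C / r = 2.91 / 0.067 = 43.4328
Discount to today: PV = 43.4328 / (1 + 0.067)^4 = 43.4328 / 1.296157 = 33.51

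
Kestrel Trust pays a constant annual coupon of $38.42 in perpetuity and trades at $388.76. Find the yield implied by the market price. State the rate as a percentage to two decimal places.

P = C/r ⇒ r = C/P = $38.42/$388.76 = 0.098827

9.88%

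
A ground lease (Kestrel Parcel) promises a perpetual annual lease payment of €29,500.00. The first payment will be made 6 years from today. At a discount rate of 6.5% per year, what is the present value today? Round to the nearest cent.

€331253.61

Value at end of year 5: C / r = €29,500.00 / 0.065 = €453,846.1538
Discount to today: PV = €453,846.1538 / (1 + 0.065)^5 = €453,846.1538 / 1.370087 = €331,253.61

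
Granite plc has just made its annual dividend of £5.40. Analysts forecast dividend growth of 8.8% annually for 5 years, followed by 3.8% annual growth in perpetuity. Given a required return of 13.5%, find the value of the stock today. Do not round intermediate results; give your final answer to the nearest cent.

D_1 = 5.87520
D_2 = 6.39222
D_3 = 6.95473
D_4 = 7.56675
D_5 = 8.23262
Terminal value at year 5: TV = D_5×(1+g_2)/(r−g_2) = 8.54546/0.097 = 88.09756
P_0 = D_1/(1+r)^1 + D_2/(1+r)^2 + D_3/(1+r)^3 + D_4/(1+r)^4 + D_5/(1+r)^5 + TV/(1+r)^5
    = 5.17639 + 4.96204 + 4.75656 + 4.55959 + 4.37078 + 46.77185 = 70.59720

£70.60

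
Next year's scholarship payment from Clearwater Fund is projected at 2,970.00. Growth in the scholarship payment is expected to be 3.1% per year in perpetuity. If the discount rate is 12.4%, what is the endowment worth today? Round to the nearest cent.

Growing perpetuity: P = D₁ / (r − g) = 2,970.0000 / (0.124 − 0.031) = 31,935.48

31935.48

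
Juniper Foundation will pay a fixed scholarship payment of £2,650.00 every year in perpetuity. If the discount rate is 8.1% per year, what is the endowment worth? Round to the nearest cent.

Level perpetuity: PV = C / r = £2,650.00 / 0.081 = £32,716.05

£32716.05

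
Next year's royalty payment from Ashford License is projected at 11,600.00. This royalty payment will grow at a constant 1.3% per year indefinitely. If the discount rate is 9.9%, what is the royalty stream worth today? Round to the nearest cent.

134883.72

Growing perpetuity: P = D₁ / (r − g) = 11,600.0000 / (0.099 − 0.013) = 134,883.72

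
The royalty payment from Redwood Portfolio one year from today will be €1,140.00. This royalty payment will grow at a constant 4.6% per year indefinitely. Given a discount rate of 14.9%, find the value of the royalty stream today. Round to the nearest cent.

€11067.96

Growing perpetuity: P = D₁ / (r − g) = €1,140.0000 / (0.149 − 0.046) = €11,067.96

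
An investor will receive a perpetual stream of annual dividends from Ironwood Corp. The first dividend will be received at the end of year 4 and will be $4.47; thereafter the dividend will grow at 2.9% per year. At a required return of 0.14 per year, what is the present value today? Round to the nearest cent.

Value at end of year 3: C₁ / (r − g) = $4.47 / (0.14 − 0.029) = $40.2703
Discount to today: PV = $40.2703 / (1 + 0.14)^3 = $40.2703 / 1.481544 = $27.18

$27.18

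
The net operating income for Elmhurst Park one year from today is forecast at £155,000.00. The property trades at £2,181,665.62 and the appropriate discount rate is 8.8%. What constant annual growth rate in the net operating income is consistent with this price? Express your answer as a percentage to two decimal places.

1.70%

P = D₁/(r−g) ⇒ g = r − D₁/P = 0.088 − £155,000.00/£2,181,665.62 = 0.016953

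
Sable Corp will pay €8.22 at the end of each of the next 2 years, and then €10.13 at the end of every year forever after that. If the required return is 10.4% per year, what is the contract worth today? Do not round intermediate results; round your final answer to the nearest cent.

€94.11

PV of 2-year annuity: €8.22 × [1 − (1+0.104)^−2] / 0.104 = 14.18990
Perpetuity value at year 2: €10.13 / 0.104 = 97.40385
PV of perpetuity: 97.40385 / (1+0.104)^2 = 79.91678
Total PV = 14.18990 + 79.91678 = 94.10668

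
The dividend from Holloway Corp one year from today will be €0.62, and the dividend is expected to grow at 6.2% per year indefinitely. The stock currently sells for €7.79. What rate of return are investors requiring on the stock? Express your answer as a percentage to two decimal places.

P = D₁/(r − g) ⇒ r = D₁/P + g = €0.6200/€7.79 + 0.062 = 0.079589 + 0.062 = 0.141589

14.16%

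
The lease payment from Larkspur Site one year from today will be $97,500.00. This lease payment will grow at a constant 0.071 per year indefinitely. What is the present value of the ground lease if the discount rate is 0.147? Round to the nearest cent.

Growing perpetuity: P = D₁ / (r − g) = $97,500.0000 / (0.147 − 0.071) = $1,282,894.74

$1282894.74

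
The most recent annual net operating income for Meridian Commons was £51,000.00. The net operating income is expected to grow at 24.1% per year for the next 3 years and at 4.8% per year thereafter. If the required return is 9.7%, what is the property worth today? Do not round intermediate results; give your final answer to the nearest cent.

D_1 = 63291.00000
D_2 = 78544.13100
D_3 = 97473.26657
Terminal value at year 3: TV = D_3×(1+g_2)/(r−g_2) = 102151.98337/0.049 = 2084734.35442
P_0 = D_1/(1+r)^1 + D_2/(1+r)^2 + D_3/(1+r)^3 + TV/(1+r)^3
    = 57694.62170 + 65268.02691 + 73835.57101 + 1579177.11062 = 1775975.33024

£1775975.33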